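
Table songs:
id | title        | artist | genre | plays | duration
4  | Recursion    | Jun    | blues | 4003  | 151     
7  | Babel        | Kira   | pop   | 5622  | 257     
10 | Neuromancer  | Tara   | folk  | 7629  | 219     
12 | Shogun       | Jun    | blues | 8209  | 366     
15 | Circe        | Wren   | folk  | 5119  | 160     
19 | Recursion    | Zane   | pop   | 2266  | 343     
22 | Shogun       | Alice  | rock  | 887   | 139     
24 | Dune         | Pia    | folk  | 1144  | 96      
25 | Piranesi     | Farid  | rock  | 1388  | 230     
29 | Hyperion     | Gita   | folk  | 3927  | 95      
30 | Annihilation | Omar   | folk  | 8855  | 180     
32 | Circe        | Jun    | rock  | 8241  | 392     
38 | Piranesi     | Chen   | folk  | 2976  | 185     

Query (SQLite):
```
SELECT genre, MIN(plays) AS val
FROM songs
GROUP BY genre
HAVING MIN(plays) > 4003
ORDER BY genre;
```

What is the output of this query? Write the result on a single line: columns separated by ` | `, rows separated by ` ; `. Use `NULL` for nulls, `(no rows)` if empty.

(no rows)

Partition songs by genre; compute MIN(plays) within each group.
HAVING: keep groups where MIN(plays) > 4003.
  blues: ids {4, 12} → MIN(plays)=4003
  folk: ids {10, 15, 24, 29, 30, 38} → MIN(plays)=1144
  pop: ids {7, 19} → MIN(plays)=2266
  rock: ids {22, 25, 32} → MIN(plays)=887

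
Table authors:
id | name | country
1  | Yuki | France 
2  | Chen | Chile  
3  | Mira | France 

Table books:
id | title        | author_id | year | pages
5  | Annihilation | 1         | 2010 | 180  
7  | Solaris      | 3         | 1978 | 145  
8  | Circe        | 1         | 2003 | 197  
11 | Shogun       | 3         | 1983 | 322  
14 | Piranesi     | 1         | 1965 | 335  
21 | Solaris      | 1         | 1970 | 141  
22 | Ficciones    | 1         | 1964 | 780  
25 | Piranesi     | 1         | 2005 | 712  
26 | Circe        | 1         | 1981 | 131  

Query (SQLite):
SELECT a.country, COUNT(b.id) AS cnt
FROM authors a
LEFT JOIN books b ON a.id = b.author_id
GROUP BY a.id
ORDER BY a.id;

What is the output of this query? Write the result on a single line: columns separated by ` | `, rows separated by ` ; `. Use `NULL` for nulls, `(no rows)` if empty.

France | 7 ; Chile | 0 ; France | 2

LEFT JOIN keeps every authors row; unmatched ones get NULL for books columns.
Group by authors.id and compute COUNT(b.id). COUNT(col) of an all-NULL group is 0.
  1: ids {5, 8, 14, 21, 22, 25, 26} → COUNT(b.id)=7
  2: ids {—} → COUNT(b.id)=0
  3: ids {7, 11} → COUNT(b.id)=2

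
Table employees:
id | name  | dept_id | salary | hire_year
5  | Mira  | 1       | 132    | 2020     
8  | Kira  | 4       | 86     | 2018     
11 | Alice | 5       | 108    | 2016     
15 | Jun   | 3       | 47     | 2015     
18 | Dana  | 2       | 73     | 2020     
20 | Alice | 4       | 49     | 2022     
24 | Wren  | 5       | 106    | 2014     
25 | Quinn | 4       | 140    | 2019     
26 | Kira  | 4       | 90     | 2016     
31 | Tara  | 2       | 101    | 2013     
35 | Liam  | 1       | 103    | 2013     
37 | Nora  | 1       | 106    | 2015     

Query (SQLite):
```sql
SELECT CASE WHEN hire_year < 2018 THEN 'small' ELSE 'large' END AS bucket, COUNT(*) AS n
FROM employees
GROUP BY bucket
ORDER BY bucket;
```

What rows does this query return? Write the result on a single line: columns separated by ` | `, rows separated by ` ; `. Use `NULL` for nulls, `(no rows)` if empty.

Bucket rows by hire_year < 2018 → 'small' else 'large'; count each bucket.

large | 5 ; small | 7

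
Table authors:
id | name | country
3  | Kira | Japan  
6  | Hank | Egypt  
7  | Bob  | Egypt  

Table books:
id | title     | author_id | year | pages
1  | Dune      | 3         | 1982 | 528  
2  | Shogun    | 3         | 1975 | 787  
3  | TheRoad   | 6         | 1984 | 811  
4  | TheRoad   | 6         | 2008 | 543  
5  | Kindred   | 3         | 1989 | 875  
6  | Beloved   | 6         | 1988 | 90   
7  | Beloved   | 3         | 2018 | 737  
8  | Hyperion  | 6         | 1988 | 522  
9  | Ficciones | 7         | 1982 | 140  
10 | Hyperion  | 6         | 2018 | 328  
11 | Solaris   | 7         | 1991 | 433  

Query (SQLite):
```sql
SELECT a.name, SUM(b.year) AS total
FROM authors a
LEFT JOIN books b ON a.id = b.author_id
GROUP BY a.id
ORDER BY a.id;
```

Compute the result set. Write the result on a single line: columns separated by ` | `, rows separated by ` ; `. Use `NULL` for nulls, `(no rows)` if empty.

Kira | 7964 ; Hank | 9986 ; Bob | 3973

LEFT JOIN keeps every authors row; unmatched ones get NULL for books columns.
Group by authors.id and compute SUM(b.year). SUM over an all-NULL group is NULL.
  3: ids {1, 2, 5, 7} → SUM(b.year)=7964
  6: ids {3, 4, 6, 8, 10} → SUM(b.year)=9986
  7: ids {9, 11} → SUM(b.year)=3973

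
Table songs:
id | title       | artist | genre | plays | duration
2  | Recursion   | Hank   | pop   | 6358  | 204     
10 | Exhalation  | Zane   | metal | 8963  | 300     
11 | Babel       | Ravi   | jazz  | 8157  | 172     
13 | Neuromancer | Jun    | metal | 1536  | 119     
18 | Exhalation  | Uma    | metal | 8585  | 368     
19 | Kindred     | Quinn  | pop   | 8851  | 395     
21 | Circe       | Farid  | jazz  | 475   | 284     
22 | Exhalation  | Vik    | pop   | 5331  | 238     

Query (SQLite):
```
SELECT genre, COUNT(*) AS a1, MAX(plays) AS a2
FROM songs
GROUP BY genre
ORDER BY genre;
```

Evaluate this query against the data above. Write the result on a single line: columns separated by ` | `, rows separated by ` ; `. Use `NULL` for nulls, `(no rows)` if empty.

Group songs by genre.
Per group compute: COUNT(*), MAX(plays).
  jazz: ids {11, 21} → COUNT(*)=2, MAX(plays)=8157
  metal: ids {10, 13, 18} → COUNT(*)=3, MAX(plays)=8963
  pop: ids {2, 19, 22} → COUNT(*)=3, MAX(plays)=8851

jazz | 2 | 8157 ; metal | 3 | 8963 ; pop | 3 | 8851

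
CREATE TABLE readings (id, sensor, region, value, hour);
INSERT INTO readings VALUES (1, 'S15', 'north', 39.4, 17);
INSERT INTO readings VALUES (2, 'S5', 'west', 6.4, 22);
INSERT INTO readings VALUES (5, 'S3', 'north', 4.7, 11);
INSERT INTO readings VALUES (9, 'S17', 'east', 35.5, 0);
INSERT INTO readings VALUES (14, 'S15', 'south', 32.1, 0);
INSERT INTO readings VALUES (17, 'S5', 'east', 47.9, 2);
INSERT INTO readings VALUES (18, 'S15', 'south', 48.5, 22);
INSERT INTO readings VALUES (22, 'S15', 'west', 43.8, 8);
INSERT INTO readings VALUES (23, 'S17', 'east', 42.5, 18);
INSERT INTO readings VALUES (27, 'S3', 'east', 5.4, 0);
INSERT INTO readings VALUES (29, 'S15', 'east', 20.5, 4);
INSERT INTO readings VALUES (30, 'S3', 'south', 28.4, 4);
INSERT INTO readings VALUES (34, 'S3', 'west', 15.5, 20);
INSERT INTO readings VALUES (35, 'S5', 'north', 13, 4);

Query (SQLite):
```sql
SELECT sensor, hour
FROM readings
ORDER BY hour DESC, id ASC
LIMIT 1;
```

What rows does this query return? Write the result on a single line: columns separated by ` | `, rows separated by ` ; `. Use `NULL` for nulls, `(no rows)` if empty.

Sort by hour desc, tiebreak id asc: (22, id=2), (22, id=18), (20, id=34), (18, id=23) …. Take first 1.

S5 | 22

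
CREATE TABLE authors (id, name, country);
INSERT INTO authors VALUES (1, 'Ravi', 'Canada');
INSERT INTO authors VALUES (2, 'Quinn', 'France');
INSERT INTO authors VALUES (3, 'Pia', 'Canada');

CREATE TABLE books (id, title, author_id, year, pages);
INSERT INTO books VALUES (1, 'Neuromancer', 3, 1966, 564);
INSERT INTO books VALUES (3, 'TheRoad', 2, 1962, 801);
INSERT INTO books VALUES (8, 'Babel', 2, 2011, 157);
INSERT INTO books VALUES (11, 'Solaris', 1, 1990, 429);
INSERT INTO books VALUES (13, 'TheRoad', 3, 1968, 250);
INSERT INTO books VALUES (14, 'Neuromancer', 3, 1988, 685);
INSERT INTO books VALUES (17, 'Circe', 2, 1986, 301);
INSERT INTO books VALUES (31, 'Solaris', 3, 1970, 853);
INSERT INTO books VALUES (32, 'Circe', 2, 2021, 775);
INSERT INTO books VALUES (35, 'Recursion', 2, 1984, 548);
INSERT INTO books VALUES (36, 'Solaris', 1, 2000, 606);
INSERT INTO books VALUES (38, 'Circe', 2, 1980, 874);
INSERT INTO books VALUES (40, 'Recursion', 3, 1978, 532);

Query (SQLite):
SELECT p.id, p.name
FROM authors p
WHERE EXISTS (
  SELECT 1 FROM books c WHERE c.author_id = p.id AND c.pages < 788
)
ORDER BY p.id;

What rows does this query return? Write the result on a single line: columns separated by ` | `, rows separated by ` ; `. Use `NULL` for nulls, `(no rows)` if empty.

For each authors row, check whether any books with matching author_id has pages < 788.
Keep rows where that is true.

1 | Ravi ; 2 | Quinn ; 3 | Pia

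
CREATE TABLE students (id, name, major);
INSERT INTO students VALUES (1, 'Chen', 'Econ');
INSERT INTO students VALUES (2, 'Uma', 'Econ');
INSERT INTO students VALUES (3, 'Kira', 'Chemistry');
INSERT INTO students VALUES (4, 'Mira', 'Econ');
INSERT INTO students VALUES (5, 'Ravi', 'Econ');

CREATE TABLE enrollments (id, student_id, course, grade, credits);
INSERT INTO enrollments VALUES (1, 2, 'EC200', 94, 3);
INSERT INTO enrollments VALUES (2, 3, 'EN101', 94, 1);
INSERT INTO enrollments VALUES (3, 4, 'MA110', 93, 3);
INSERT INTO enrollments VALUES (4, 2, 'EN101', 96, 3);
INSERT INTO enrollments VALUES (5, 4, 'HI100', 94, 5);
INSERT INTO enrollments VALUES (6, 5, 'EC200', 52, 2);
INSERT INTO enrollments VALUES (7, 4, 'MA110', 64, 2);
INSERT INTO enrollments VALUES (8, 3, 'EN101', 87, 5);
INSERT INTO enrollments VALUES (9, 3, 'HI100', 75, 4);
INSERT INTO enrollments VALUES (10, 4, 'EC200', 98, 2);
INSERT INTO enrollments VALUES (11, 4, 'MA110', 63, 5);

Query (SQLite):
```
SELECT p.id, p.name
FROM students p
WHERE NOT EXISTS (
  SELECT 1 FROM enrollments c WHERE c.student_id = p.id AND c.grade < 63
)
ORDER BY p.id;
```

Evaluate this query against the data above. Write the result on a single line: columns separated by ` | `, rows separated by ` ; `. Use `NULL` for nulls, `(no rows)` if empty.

For each students row, check whether any enrollments with matching student_id has grade < 63.
Keep rows where that is false.

1 | Chen ; 2 | Uma ; 3 | Kira ; 4 | Mira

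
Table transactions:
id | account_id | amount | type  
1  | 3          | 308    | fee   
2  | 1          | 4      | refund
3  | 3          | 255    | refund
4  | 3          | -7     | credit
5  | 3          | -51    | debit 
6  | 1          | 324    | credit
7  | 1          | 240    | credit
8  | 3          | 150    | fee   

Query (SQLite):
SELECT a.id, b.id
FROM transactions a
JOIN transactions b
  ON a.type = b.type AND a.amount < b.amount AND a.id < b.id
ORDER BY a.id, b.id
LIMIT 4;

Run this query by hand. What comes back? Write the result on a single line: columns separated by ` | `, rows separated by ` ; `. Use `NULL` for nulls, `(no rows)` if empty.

2 | 3 ; 4 | 6 ; 4 | 7

Pairs (a,b) with same type, a.amount < b.amount, a.id < b.id.
type groups: credit:{4,6,7} debit:{5} fee:{1,8} refund:{2,3}
Ordered by (a.id, b.id); first 4.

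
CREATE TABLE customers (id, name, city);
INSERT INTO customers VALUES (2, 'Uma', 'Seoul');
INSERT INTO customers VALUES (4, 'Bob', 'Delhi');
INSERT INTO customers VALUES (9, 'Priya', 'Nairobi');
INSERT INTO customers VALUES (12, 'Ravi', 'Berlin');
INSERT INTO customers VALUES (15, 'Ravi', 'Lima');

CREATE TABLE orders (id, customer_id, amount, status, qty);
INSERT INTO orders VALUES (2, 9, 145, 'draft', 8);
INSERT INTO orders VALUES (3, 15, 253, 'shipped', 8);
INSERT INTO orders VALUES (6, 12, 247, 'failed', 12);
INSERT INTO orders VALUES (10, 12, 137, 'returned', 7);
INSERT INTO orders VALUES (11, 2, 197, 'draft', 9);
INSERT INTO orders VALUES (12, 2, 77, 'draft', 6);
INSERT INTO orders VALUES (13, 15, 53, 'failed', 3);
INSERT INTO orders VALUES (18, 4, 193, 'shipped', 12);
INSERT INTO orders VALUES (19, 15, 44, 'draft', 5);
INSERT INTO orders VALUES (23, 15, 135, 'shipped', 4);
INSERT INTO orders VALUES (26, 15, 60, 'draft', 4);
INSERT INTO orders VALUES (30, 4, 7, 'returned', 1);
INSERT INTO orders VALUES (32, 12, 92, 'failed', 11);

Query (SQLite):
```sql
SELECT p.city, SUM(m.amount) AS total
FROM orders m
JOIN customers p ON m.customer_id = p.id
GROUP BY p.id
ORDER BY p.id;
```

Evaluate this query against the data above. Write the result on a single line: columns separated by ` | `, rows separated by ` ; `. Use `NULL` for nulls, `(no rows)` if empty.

Join each orders row to its customers via customer_id.
Group joined rows by customers.id; compute SUM(m.amount) per group.
  2: ids {11, 12} → SUM(m.amount)=274
  4: ids {18, 30} → SUM(m.amount)=200
  9: ids {2} → SUM(m.amount)=145
  12: ids {6, 10, 32} → SUM(m.amount)=476
  15: ids {3, 13, 19, 23, 26} → SUM(m.amount)=545

Seoul | 274 ; Delhi | 200 ; Nairobi | 145 ; Berlin | 476 ; Lima | 545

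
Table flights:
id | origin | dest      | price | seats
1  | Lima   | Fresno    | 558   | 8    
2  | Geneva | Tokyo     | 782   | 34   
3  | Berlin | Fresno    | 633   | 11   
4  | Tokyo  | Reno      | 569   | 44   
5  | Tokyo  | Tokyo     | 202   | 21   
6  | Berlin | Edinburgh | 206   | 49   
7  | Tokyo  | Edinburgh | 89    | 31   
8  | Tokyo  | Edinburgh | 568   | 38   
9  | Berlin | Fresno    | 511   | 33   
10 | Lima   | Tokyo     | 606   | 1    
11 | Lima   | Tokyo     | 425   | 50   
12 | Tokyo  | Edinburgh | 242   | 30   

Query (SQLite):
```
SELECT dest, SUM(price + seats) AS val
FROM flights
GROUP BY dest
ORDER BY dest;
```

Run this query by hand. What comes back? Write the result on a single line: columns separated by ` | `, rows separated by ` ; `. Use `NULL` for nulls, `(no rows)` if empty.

For each row compute price + seats.
Group by dest; take SUM of the expression per group.
  Edinburgh: ids {6, 7, 8, 12} → SUM(price + seats)=1253
  Fresno: ids {1, 3, 9} → SUM(price + seats)=1754
  Reno: ids {4} → SUM(price + seats)=613
  Tokyo: ids {2, 5, 10, 11} → SUM(price + seats)=2121

Edinburgh | 1253 ; Fresno | 1754 ; Reno | 613 ; Tokyo | 2121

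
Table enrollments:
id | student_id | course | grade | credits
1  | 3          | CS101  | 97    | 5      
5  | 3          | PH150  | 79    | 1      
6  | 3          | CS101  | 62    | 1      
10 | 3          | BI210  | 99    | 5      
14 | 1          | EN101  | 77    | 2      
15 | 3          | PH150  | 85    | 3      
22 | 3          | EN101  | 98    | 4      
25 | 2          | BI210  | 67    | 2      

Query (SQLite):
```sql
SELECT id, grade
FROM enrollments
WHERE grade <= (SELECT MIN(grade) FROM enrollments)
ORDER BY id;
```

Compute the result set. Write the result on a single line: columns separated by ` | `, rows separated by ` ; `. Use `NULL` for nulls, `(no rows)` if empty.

Scalar subquery: MIN(grade) over all enrollments rows = 62.
Keep rows where grade <= that value.

6 | 62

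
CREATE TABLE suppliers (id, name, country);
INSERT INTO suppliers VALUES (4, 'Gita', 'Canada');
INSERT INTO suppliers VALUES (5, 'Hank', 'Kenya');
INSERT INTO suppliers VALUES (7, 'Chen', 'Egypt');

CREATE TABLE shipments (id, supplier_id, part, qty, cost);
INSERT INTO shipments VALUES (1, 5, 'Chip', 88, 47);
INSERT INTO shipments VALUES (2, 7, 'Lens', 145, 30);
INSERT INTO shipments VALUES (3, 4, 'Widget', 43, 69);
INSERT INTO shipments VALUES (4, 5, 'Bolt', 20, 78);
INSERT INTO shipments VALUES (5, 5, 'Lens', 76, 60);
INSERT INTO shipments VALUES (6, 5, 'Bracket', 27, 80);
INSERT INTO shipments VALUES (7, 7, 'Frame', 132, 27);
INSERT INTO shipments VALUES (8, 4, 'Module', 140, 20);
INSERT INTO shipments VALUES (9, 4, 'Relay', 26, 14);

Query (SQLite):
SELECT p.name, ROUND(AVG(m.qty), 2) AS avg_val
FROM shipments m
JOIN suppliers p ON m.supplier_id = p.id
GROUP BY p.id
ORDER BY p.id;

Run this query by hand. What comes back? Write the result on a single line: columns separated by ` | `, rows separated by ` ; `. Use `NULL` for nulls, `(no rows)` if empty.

Join each shipments row to its suppliers via supplier_id.
Group joined rows by suppliers.id; compute ROUND(AVG(m.qty), 2) per group.
  4: ids {3, 8, 9} → ROUND(AVG(m.qty), 2)=69.67
  5: ids {1, 4, 5, 6} → ROUND(AVG(m.qty), 2)=52.75
  7: ids {2, 7} → ROUND(AVG(m.qty), 2)=138.5

Gita | 69.67 ; Hank | 52.75 ; Chen | 138.5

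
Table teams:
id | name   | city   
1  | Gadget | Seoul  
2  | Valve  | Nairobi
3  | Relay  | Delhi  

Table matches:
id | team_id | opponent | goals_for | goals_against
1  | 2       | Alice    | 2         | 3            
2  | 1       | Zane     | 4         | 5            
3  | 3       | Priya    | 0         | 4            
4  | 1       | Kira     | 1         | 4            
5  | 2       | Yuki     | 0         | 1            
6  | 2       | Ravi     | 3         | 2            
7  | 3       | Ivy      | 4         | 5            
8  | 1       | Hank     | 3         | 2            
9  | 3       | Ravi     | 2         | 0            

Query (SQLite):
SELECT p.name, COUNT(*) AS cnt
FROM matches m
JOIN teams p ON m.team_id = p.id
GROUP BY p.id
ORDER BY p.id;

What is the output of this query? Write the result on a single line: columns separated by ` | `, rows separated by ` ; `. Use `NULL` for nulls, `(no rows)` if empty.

Gadget | 3 ; Valve | 3 ; Relay | 3

Join each matches row to its teams via team_id.
Group joined rows by teams.id; compute COUNT(*) per group.
  1: ids {2, 4, 8} → COUNT(*)=3
  2: ids {1, 5, 6} → COUNT(*)=3
  3: ids {3, 7, 9} → COUNT(*)=3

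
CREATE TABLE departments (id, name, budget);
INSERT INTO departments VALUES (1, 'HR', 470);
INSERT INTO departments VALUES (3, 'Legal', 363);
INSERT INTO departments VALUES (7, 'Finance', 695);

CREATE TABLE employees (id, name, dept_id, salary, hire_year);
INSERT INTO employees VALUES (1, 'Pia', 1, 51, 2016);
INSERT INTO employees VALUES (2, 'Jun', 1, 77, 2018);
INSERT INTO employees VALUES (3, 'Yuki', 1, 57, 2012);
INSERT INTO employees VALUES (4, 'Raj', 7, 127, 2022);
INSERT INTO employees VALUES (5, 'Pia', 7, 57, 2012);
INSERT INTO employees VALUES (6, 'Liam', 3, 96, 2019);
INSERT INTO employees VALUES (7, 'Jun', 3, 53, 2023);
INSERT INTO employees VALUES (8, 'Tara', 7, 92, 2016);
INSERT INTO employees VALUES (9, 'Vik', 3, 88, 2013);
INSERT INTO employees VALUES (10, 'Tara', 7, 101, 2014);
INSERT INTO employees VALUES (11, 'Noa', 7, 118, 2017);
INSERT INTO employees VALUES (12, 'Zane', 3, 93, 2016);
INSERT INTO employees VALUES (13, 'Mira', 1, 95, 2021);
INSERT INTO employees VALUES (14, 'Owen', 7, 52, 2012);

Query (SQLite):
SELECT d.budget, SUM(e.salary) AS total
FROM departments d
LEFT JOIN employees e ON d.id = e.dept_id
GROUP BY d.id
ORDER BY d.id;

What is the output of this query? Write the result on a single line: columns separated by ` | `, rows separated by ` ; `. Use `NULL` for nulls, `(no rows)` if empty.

LEFT JOIN keeps every departments row; unmatched ones get NULL for employees columns.
Group by departments.id and compute SUM(e.salary). SUM over an all-NULL group is NULL.
  1: ids {1, 2, 3, 13} → SUM(e.salary)=280
  3: ids {6, 7, 9, 12} → SUM(e.salary)=330
  7: ids {4, 5, 8, 10, 11, 14} → SUM(e.salary)=547

470 | 280 ; 363 | 330 ; 695 | 547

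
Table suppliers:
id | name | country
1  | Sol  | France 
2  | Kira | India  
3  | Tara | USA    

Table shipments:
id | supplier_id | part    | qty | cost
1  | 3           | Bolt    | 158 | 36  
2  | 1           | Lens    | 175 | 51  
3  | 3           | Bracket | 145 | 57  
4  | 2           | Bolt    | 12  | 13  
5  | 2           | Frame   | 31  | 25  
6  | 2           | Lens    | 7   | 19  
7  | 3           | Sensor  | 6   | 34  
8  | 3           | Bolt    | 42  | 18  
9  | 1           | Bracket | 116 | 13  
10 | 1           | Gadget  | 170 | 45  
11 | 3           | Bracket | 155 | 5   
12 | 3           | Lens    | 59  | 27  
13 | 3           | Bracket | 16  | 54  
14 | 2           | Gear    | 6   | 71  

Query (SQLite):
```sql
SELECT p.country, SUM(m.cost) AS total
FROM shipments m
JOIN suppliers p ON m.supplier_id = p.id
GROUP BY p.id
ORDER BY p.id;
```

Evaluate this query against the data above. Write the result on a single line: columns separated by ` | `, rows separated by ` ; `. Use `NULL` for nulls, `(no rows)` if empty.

Join each shipments row to its suppliers via supplier_id.
Group joined rows by suppliers.id; compute SUM(m.cost) per group.
  1: ids {2, 9, 10} → SUM(m.cost)=109
  2: ids {4, 5, 6, 14} → SUM(m.cost)=128
  3: ids {1, 3, 7, 8, 11, 12, 13} → SUM(m.cost)=231

France | 109 ; India | 128 ; USA | 231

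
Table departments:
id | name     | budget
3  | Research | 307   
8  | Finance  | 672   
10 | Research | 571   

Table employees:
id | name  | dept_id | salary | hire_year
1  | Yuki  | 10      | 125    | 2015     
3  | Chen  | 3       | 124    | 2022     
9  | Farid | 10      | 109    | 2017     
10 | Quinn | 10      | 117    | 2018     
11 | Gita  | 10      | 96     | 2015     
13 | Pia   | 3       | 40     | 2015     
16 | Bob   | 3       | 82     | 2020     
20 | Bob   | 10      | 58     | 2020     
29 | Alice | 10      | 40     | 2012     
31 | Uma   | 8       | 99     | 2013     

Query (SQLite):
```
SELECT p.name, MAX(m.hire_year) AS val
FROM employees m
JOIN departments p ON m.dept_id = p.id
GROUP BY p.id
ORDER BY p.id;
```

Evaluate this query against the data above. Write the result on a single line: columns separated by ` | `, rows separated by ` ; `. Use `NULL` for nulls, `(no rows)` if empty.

Join each employees row to its departments via dept_id.
Group joined rows by departments.id; compute MAX(m.hire_year) per group.
  3: ids {3, 13, 16} → MAX(m.hire_year)=2022
  8: ids {31} → MAX(m.hire_year)=2013
  10: ids {1, 9, 10, 11, 20, 29} → MAX(m.hire_year)=2020

Research | 2022 ; Finance | 2013 ; Research | 2020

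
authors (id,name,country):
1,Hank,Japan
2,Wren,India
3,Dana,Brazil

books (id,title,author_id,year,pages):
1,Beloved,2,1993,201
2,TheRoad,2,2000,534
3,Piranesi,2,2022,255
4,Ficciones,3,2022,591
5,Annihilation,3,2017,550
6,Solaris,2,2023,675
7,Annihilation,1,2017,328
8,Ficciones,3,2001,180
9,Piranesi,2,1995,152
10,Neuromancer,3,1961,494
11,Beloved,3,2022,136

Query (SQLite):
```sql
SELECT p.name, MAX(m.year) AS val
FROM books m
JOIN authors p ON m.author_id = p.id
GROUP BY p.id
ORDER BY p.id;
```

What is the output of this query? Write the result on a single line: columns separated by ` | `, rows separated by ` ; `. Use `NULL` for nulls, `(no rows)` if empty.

Join each books row to its authors via author_id.
Group joined rows by authors.id; compute MAX(m.year) per group.
  1: ids {7} → MAX(m.year)=2017
  2: ids {1, 2, 3, 6, 9} → MAX(m.year)=2023
  3: ids {4, 5, 8, 10, 11} → MAX(m.year)=2022

Hank | 2017 ; Wren | 2023 ; Dana | 2022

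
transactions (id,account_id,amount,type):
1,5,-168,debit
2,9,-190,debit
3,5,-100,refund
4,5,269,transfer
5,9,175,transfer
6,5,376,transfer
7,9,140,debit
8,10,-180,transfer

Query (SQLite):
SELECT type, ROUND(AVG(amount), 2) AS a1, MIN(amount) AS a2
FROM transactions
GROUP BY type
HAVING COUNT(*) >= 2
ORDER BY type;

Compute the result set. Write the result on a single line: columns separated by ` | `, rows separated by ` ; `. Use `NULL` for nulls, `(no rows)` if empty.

debit | -72.67 | -190 ; transfer | 160 | -180

Group transactions by type.
Per group compute: ROUND(AVG(amount), 2), MIN(amount).
HAVING: drop groups with fewer than 2 rows.
  debit: ids {1, 2, 7} → ROUND(AVG(amount), 2)=-72.67, MIN(amount)=-190
  refund: ids {3} → ROUND(AVG(amount), 2)=-100, MIN(amount)=-100
  transfer: ids {4, 5, 6, 8} → ROUND(AVG(amount), 2)=160, MIN(amount)=-180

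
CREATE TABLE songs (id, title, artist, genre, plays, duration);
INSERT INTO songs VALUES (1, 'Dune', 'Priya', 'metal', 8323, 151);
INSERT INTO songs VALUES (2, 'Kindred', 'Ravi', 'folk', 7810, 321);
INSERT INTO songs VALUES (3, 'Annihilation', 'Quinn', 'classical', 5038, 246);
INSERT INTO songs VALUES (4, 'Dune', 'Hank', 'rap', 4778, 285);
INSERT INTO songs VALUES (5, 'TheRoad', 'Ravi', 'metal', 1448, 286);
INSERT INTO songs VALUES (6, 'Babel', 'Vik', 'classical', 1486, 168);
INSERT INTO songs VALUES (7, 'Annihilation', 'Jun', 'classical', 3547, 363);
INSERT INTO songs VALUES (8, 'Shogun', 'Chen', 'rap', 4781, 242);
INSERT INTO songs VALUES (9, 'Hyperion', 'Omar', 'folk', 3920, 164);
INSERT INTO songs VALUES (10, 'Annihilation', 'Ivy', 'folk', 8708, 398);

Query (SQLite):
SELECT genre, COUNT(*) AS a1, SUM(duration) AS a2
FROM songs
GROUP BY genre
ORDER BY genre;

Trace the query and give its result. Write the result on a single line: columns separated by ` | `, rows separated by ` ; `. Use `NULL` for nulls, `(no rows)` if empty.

classical | 3 | 777 ; folk | 3 | 883 ; metal | 2 | 437 ; rap | 2 | 527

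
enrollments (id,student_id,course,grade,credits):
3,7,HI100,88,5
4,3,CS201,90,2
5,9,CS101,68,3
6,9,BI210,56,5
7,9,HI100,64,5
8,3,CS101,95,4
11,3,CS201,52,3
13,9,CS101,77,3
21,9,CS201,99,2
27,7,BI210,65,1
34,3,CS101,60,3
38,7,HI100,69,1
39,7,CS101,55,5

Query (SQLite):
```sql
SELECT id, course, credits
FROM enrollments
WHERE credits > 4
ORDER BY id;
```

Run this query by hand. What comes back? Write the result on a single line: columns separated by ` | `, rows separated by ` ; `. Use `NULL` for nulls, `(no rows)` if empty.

3 | HI100 | 5 ; 6 | BI210 | 5 ; 7 | HI100 | 5 ; 39 | CS101 | 5

credits > 4: ids {3, 6, 7, 39}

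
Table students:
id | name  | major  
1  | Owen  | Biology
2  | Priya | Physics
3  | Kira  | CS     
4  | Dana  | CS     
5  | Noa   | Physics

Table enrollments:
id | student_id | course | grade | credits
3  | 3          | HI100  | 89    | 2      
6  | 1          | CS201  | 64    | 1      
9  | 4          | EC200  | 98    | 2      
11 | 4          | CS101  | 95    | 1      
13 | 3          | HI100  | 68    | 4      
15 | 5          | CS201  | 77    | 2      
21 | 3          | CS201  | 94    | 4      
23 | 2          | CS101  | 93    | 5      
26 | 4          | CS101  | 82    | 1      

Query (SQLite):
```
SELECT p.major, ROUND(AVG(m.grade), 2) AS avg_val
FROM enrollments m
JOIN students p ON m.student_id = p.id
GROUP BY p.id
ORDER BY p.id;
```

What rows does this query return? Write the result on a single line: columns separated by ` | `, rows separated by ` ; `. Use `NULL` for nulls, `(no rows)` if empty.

Biology | 64 ; Physics | 93 ; CS | 83.67 ; CS | 91.67 ; Physics | 77

Join each enrollments row to its students via student_id.
Group joined rows by students.id; compute ROUND(AVG(m.grade), 2) per group.
  1: ids {6} → ROUND(AVG(m.grade), 2)=64
  2: ids {23} → ROUND(AVG(m.grade), 2)=93
  3: ids {3, 13, 21} → ROUND(AVG(m.grade), 2)=83.67
  4: ids {9, 11, 26} → ROUND(AVG(m.grade), 2)=91.67
  5: ids {15} → ROUND(AVG(m.grade), 2)=77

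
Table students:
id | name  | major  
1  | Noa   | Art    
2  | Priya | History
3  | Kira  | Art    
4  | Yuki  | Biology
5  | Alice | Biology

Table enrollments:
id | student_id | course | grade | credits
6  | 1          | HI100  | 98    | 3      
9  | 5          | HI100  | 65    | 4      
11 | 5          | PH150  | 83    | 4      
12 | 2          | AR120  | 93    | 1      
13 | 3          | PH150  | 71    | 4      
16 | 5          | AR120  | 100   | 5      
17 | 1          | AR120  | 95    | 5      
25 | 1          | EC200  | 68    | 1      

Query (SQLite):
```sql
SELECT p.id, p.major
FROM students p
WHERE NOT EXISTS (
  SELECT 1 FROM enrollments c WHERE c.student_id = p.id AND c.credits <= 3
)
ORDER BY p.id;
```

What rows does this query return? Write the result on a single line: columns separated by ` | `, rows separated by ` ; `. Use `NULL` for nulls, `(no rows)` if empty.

For each students row, check whether any enrollments with matching student_id has credits <= 3.
Keep rows where that is false.

3 | Art ; 4 | Biology ; 5 | Biology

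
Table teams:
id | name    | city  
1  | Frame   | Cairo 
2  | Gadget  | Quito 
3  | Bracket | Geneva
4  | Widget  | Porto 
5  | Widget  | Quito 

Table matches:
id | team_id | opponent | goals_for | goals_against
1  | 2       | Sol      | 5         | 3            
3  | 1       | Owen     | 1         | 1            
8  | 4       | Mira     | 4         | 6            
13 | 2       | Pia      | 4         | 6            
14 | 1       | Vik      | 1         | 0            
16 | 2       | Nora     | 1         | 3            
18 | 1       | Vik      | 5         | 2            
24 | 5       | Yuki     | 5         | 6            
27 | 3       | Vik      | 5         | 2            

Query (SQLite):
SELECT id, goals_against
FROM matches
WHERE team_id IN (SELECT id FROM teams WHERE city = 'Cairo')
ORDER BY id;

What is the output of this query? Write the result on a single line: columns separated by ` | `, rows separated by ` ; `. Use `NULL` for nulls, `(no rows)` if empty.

3 | 1 ; 14 | 0 ; 18 | 2

Inner query: teams.id where city = 'Cairo'.
Outer: keep matches rows whose team_id is in that set.
Inner query → {1}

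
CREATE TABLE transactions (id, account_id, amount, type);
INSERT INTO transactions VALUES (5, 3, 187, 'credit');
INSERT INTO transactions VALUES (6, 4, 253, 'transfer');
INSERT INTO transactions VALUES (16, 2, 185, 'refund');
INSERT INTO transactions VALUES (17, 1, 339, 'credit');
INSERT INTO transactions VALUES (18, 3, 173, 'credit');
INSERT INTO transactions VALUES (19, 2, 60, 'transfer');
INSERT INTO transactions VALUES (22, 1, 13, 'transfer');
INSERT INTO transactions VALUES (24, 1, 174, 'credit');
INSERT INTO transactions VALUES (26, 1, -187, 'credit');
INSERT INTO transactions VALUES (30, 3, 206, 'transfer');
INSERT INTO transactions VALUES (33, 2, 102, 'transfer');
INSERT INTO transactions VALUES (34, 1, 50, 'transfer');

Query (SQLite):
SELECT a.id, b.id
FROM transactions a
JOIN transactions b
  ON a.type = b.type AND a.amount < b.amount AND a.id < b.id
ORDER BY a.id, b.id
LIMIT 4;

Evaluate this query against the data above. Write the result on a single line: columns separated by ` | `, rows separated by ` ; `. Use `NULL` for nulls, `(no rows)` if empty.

5 | 17 ; 18 | 24 ; 19 | 30 ; 19 | 33

Pairs (a,b) with same type, a.amount < b.amount, a.id < b.id.
type groups: credit:{5,17,18,24,26} refund:{16} transfer:{6,19,22,30,33,34}
Ordered by (a.id, b.id); first 4.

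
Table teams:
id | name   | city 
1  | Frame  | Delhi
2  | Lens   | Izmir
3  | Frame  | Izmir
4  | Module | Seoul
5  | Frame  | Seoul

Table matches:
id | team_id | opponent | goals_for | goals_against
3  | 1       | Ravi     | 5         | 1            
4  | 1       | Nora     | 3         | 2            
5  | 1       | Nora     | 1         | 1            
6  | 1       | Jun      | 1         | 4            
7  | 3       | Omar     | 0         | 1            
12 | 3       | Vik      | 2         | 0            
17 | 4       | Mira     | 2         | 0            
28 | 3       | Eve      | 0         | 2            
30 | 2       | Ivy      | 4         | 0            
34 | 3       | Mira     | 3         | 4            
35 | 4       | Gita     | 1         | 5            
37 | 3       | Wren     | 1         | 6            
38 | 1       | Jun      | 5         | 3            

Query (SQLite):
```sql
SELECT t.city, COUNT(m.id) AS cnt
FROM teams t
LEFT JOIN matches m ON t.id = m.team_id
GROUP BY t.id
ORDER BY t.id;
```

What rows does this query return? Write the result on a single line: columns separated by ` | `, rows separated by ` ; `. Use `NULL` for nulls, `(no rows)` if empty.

Delhi | 5 ; Izmir | 1 ; Izmir | 5 ; Seoul | 2 ; Seoul | 0

LEFT JOIN keeps every teams row; unmatched ones get NULL for matches columns.
Group by teams.id and compute COUNT(m.id). COUNT(col) of an all-NULL group is 0.
  1: ids {3, 4, 5, 6, 38} → COUNT(m.id)=5
  2: ids {30} → COUNT(m.id)=1
  3: ids {7, 12, 28, 34, 37} → COUNT(m.id)=5
  4: ids {17, 35} → COUNT(m.id)=2
  5: ids {—} → COUNT(m.id)=0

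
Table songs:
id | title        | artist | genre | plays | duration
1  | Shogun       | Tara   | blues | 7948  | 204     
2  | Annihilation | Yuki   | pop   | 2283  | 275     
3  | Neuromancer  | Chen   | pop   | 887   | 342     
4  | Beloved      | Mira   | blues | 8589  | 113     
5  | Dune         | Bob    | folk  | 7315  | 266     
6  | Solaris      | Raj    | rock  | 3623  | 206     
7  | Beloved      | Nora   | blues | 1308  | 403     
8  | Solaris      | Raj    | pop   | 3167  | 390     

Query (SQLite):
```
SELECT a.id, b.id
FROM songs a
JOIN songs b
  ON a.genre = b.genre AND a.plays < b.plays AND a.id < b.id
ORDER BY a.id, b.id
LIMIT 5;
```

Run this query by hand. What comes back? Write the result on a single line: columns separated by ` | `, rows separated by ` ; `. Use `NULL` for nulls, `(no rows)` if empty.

1 | 4 ; 2 | 8 ; 3 | 8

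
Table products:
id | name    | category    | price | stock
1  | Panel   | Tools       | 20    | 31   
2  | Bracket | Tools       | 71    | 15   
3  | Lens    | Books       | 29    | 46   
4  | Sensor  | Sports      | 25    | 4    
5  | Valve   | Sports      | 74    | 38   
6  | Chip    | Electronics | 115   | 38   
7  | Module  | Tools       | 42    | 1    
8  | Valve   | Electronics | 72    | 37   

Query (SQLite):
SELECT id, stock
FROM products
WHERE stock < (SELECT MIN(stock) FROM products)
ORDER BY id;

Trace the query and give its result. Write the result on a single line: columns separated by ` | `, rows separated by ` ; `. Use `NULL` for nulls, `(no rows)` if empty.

(no rows)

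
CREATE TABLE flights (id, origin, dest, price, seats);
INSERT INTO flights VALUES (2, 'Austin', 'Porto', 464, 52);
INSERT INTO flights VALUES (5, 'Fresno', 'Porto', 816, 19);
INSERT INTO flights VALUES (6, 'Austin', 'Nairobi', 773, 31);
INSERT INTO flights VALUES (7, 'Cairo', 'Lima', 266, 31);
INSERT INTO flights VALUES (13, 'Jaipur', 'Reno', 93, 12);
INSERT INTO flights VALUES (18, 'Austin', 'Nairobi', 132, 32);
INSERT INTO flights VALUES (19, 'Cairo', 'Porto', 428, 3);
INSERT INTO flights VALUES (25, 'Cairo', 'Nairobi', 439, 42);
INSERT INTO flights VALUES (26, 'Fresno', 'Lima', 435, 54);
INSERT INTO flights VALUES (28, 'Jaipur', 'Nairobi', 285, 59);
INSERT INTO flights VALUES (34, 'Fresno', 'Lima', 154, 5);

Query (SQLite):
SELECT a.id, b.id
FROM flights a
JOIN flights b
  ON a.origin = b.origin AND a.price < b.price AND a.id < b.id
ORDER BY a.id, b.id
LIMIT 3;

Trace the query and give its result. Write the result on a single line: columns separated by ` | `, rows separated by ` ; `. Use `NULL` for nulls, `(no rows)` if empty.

2 | 6 ; 7 | 19 ; 7 | 25

Pairs (a,b) with same origin, a.price < b.price, a.id < b.id.
origin groups: Austin:{2,6,18} Cairo:{7,19,25} Fresno:{5,26,34} Jaipur:{13,28}
Ordered by (a.id, b.id); first 3.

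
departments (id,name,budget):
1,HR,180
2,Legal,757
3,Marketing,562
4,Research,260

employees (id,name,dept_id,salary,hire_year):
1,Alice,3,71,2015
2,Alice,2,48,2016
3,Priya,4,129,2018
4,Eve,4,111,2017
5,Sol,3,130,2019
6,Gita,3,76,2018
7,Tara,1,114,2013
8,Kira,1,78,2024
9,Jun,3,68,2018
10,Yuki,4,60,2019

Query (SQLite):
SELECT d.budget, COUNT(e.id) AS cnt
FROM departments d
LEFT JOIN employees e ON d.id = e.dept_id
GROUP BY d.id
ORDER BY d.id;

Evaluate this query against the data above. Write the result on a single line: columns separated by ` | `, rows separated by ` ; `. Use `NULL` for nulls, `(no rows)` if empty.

180 | 2 ; 757 | 1 ; 562 | 4 ; 260 | 3

LEFT JOIN keeps every departments row; unmatched ones get NULL for employees columns.
Group by departments.id and compute COUNT(e.id). COUNT(col) of an all-NULL group is 0.
  1: ids {7, 8} → COUNT(e.id)=2
  2: ids {2} → COUNT(e.id)=1
  3: ids {1, 5, 6, 9} → COUNT(e.id)=4
  4: ids {3, 4, 10} → COUNT(e.id)=3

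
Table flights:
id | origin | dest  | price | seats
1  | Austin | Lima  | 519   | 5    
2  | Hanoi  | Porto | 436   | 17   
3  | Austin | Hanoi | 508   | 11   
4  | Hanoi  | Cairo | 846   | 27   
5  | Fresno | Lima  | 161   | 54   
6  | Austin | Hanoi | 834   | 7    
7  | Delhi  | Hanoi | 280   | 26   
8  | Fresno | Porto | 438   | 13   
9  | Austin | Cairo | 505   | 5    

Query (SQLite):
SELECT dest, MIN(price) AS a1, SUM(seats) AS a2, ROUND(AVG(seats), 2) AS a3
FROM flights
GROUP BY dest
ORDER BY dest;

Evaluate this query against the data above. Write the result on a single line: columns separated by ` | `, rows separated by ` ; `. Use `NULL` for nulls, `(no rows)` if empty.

Cairo | 505 | 32 | 16 ; Hanoi | 280 | 44 | 14.67 ; Lima | 161 | 59 | 29.5 ; Porto | 436 | 30 | 15

Group flights by dest.
Per group compute: MIN(price), SUM(seats), ROUND(AVG(seats), 2).
  Cairo: ids {4, 9} → MIN(price)=505, SUM(seats)=32, ROUND(AVG(seats), 2)=16
  Hanoi: ids {3, 6, 7} → MIN(price)=280, SUM(seats)=44, ROUND(AVG(seats), 2)=14.67
  Lima: ids {1, 5} → MIN(price)=161, SUM(seats)=59, ROUND(AVG(seats), 2)=29.5
  Porto: ids {2, 8} → MIN(price)=436, SUM(seats)=30, ROUND(AVG(seats), 2)=15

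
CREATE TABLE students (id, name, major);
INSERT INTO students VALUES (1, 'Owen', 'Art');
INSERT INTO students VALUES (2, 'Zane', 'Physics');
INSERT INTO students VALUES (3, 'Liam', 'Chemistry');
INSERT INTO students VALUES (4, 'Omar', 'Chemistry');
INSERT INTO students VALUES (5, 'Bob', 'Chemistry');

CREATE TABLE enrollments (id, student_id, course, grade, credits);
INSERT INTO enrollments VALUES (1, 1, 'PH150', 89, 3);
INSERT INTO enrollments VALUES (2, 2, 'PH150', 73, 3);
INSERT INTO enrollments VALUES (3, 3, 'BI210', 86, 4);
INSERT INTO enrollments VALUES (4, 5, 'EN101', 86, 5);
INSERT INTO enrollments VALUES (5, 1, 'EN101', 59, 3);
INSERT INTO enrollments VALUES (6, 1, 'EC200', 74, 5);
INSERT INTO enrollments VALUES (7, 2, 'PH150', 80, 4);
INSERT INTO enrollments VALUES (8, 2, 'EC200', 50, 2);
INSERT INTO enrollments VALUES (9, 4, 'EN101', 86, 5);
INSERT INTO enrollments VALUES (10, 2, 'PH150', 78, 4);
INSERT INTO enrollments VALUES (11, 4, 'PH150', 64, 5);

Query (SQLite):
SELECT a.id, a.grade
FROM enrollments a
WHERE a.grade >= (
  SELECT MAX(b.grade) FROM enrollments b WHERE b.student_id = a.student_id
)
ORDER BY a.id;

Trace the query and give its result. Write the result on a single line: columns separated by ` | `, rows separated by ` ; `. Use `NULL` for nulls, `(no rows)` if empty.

For each enrollments row a, compute MAX(grade) over rows sharing a.student_id.
Keep row a if a.grade >= that per-group MAX.
  student_id=1: MAX(grade) = 89
  student_id=2: MAX(grade) = 80
  student_id=3: MAX(grade) = 86
  student_id=4: MAX(grade) = 86
  student_id=5: MAX(grade) = 86

1 | 89 ; 3 | 86 ; 4 | 86 ; 7 | 80 ; 9 | 86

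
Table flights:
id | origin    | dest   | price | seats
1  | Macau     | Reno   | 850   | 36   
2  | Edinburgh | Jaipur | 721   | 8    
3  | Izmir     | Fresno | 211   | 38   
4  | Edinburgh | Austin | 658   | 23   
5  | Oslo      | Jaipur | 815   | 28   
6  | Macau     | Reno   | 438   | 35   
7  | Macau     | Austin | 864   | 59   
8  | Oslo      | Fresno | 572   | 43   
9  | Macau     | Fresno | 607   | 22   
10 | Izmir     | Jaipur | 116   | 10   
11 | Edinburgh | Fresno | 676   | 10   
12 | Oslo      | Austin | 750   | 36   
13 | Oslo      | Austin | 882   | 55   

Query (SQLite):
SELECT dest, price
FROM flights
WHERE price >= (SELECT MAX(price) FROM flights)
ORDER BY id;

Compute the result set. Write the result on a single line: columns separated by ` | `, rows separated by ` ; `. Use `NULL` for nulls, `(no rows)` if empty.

Austin | 882

Scalar subquery: MAX(price) over all flights rows = 882.
Keep rows where price >= that value.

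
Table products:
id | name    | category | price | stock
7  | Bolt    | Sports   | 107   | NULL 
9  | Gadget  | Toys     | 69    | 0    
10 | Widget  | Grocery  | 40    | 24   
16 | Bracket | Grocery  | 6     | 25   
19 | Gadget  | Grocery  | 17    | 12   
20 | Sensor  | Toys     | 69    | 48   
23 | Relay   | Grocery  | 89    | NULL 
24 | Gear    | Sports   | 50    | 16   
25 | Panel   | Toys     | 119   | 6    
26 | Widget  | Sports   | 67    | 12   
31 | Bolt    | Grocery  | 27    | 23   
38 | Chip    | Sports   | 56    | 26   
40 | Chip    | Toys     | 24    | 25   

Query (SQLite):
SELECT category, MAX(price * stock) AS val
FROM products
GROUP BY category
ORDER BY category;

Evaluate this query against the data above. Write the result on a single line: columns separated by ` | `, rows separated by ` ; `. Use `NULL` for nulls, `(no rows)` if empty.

For each row compute price * stock.
Group by category; take MAX of the expression per group.
  Grocery: ids {10, 16, 19, 23, 31} → MAX(price * stock)=960
  Sports: ids {7, 24, 26, 38} → MAX(price * stock)=1456
  Toys: ids {9, 20, 25, 40} → MAX(price * stock)=3312

Grocery | 960 ; Sports | 1456 ; Toys | 3312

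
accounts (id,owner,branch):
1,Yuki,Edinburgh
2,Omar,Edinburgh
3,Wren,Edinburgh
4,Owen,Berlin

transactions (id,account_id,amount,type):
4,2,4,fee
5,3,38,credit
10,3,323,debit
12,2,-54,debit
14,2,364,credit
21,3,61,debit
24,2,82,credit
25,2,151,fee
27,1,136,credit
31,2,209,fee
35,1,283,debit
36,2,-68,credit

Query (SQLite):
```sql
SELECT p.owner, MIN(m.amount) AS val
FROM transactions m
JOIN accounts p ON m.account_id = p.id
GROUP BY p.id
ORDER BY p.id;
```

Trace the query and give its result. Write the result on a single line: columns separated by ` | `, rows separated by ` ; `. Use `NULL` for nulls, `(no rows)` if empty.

Yuki | 136 ; Omar | -68 ; Wren | 38

Join each transactions row to its accounts via account_id.
Group joined rows by accounts.id; compute MIN(m.amount) per group.
  1: ids {27, 35} → MIN(m.amount)=136
  2: ids {4, 12, 14, 24, 25, 31, 36} → MIN(m.amount)=-68
  3: ids {5, 10, 21} → MIN(m.amount)=38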